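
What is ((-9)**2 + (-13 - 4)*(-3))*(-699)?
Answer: -92268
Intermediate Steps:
((-9)**2 + (-13 - 4)*(-3))*(-699) = (81 - 17*(-3))*(-699) = (81 + 51)*(-699) = 132*(-699) = -92268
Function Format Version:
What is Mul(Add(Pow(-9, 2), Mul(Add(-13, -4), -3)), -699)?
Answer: -92268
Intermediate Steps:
Mul(Add(Pow(-9, 2), Mul(Add(-13, -4), -3)), -699) = Mul(Add(81, Mul(-17, -3)), -699) = Mul(Add(81, 51), -699) = Mul(132, -699) = -92268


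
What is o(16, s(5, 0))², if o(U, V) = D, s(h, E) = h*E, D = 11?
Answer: 121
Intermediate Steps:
s(h, E) = E*h
o(U, V) = 11
o(16, s(5, 0))² = 11² = 121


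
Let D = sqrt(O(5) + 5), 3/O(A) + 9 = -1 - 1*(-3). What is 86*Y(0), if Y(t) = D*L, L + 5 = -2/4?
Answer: -1892*sqrt(14)/7 ≈ -1011.3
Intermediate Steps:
O(A) = -3/7 (O(A) = 3/(-9 + (-1 - 1*(-3))) = 3/(-9 + (-1 + 3)) = 3/(-9 + 2) = 3/(-7) = 3*(-1/7) = -3/7)
L = -11/2 (L = -5 - 2/4 = -5 - 2*1/4 = -5 - 1/2 = -11/2 ≈ -5.5000)
D = 4*sqrt(14)/7 (D = sqrt(-3/7 + 5) = sqrt(32/7) = 4*sqrt(14)/7 ≈ 2.1381)
Y(t) = -22*sqrt(14)/7 (Y(t) = (4*sqrt(14)/7)*(-11/2) = -22*sqrt(14)/7)
86*Y(0) = 86*(-22*sqrt(14)/7) = -1892*sqrt(14)/7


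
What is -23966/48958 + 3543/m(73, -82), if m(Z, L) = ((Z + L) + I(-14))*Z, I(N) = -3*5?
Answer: -35907771/14295736 ≈ -2.5118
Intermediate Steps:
I(N) = -15
m(Z, L) = Z*(-15 + L + Z) (m(Z, L) = ((Z + L) - 15)*Z = ((L + Z) - 15)*Z = (-15 + L + Z)*Z = Z*(-15 + L + Z))
-23966/48958 + 3543/m(73, -82) = -23966/48958 + 3543/((73*(-15 - 82 + 73))) = -23966*1/48958 + 3543/((73*(-24))) = -11983/24479 + 3543/(-1752) = -11983/24479 + 3543*(-1/1752) = -11983/24479 - 1181/584 = -35907771/14295736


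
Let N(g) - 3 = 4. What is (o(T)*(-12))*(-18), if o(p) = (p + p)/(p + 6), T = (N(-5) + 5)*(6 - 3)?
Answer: 2592/7 ≈ 370.29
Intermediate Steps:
N(g) = 7 (N(g) = 3 + 4 = 7)
T = 36 (T = (7 + 5)*(6 - 3) = 12*3 = 36)
o(p) = 2*p/(6 + p) (o(p) = (2*p)/(6 + p) = 2*p/(6 + p))
(o(T)*(-12))*(-18) = ((2*36/(6 + 36))*(-12))*(-18) = ((2*36/42)*(-12))*(-18) = ((2*36*(1/42))*(-12))*(-18) = ((12/7)*(-12))*(-18) = -144/7*(-18) = 2592/7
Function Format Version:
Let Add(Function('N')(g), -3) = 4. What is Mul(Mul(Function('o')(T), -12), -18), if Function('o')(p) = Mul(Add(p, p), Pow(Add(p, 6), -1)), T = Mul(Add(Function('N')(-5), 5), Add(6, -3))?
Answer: Rational(2592, 7) ≈ 370.29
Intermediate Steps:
Function('N')(g) = 7 (Function('N')(g) = Add(3, 4) = 7)
T = 36 (T = Mul(Add(7, 5), Add(6, -3)) = Mul(12, 3) = 36)
Function('o')(p) = Mul(2, p, Pow(Add(6, p), -1)) (Function('o')(p) = Mul(Mul(2, p), Pow(Add(6, p), -1)) = Mul(2, p, Pow(Add(6, p), -1)))
Mul(Mul(Function('o')(T), -12), -18) = Mul(Mul(Mul(2, 36, Pow(Add(6, 36), -1)), -12), -18) = Mul(Mul(Mul(2, 36, Pow(42, -1)), -12), -18) = Mul(Mul(Mul(2, 36, Rational(1, 42)), -12), -18) = Mul(Mul(Rational(12, 7), -12), -18) = Mul(Rational(-144, 7), -18) = Rational(2592, 7)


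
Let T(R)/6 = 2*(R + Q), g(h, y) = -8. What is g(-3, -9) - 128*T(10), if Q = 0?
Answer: -15368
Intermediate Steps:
T(R) = 12*R (T(R) = 6*(2*(R + 0)) = 6*(2*R) = 12*R)
g(-3, -9) - 128*T(10) = -8 - 1536*10 = -8 - 128*120 = -8 - 15360 = -15368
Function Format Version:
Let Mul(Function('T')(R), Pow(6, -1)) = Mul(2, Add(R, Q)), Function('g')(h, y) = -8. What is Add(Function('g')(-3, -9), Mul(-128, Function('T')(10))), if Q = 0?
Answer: -15368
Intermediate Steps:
Function('T')(R) = Mul(12, R) (Function('T')(R) = Mul(6, Mul(2, Add(R, 0))) = Mul(6, Mul(2, R)) = Mul(12, R))
Add(Function('g')(-3, -9), Mul(-128, Function('T')(10))) = Add(-8, Mul(-128, Mul(12, 10))) = Add(-8, Mul(-128, 120)) = Add(-8, -15360) = -15368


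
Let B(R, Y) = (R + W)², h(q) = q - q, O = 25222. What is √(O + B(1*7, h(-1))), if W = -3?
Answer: √25238 ≈ 158.86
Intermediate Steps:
h(q) = 0
B(R, Y) = (-3 + R)² (B(R, Y) = (R - 3)² = (-3 + R)²)
√(O + B(1*7, h(-1))) = √(25222 + (-3 + 1*7)²) = √(25222 + (-3 + 7)²) = √(25222 + 4²) = √(25222 + 16) = √25238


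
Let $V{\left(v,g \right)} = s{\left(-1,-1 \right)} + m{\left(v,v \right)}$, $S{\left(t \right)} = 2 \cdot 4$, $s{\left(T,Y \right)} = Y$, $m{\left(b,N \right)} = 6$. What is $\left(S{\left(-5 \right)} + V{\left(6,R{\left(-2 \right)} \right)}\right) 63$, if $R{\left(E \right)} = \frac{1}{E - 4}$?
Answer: $819$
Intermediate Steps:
$S{\left(t \right)} = 8$
$R{\left(E \right)} = \frac{1}{-4 + E}$
$V{\left(v,g \right)} = 5$ ($V{\left(v,g \right)} = -1 + 6 = 5$)
$\left(S{\left(-5 \right)} + V{\left(6,R{\left(-2 \right)} \right)}\right) 63 = \left(8 + 5\right) 63 = 13 \cdot 63 = 819$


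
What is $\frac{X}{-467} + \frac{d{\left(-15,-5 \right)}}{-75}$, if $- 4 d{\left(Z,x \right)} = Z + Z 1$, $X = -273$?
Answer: $\frac{2263}{4670} \approx 0.48458$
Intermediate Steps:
$d{\left(Z,x \right)} = - \frac{Z}{2}$ ($d{\left(Z,x \right)} = - \frac{Z + Z 1}{4} = - \frac{Z + Z}{4} = - \frac{2 Z}{4} = - \frac{Z}{2}$)
$\frac{X}{-467} + \frac{d{\left(-15,-5 \right)}}{-75} = - \frac{273}{-467} + \frac{\left(- \frac{1}{2}\right) \left(-15\right)}{-75} = \left(-273\right) \left(- \frac{1}{467}\right) + \frac{15}{2} \left(- \frac{1}{75}\right) = \frac{273}{467} - \frac{1}{10} = \frac{2263}{4670}$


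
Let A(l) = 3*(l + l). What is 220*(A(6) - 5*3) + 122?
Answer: 4742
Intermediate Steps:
A(l) = 6*l (A(l) = 3*(2*l) = 6*l)
220*(A(6) - 5*3) + 122 = 220*(6*6 - 5*3) + 122 = 220*(36 - 15) + 122 = 220*21 + 122 = 4620 + 122 = 4742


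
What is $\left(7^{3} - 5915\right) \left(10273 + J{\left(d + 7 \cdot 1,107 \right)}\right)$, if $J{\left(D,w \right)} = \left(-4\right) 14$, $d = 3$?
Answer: $-56929124$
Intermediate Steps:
$J{\left(D,w \right)} = -56$
$\left(7^{3} - 5915\right) \left(10273 + J{\left(d + 7 \cdot 1,107 \right)}\right) = \left(7^{3} - 5915\right) \left(10273 - 56\right) = \left(343 - 5915\right) 10217 = \left(-5572\right) 10217 = -56929124$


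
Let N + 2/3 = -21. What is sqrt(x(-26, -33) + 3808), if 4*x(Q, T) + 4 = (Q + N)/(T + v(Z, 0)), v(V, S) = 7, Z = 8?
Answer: sqrt(548274)/12 ≈ 61.705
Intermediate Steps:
N = -65/3 (N = -2/3 - 21 = -65/3 ≈ -21.667)
x(Q, T) = -1 + (-65/3 + Q)/(4*(7 + T)) (x(Q, T) = -1 + ((Q - 65/3)/(T + 7))/4 = -1 + ((-65/3 + Q)/(7 + T))/4 = -1 + (-65/3 + Q)/(4*(7 + T)))
sqrt(x(-26, -33) + 3808) = sqrt((-149/12 - 1*(-33) + (1/4)*(-26))/(7 - 33) + 3808) = sqrt((-149/12 + 33 - 13/2)/(-26) + 3808) = sqrt(-1/26*169/12 + 3808) = sqrt(-13/24 + 3808) = sqrt(91379/24) = sqrt(548274)/12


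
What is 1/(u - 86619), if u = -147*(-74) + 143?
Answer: -1/75598 ≈ -1.3228e-5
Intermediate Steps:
u = 11021 (u = 10878 + 143 = 11021)
1/(u - 86619) = 1/(11021 - 86619) = 1/(-75598) = -1/75598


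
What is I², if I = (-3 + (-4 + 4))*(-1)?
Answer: 9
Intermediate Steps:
I = 3 (I = (-3 + 0)*(-1) = -3*(-1) = 3)
I² = 3² = 9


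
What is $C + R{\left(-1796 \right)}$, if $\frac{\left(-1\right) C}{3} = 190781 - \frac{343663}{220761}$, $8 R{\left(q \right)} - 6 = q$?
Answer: $- \frac{168532503077}{294348} \approx -5.7256 \cdot 10^{5}$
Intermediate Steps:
$R{\left(q \right)} = \frac{3}{4} + \frac{q}{8}$
$C = - \frac{42116660678}{73587}$ ($C = - 3 \left(190781 - \frac{343663}{220761}\right) = \left(-3\right) \frac{42116660678}{220761} = - \frac{42116660678}{73587} \approx -5.7234 \cdot 10^{5}$)
$C + R{\left(-1796 \right)} = - \frac{42116660678}{73587} + \left(\frac{3}{4} + \frac{1}{8} \left(-1796\right)\right) = - \frac{42116660678}{73587} + \left(\frac{3}{4} - \frac{449}{2}\right) = - \frac{42116660678}{73587} - \frac{895}{4} = - \frac{168532503077}{294348}$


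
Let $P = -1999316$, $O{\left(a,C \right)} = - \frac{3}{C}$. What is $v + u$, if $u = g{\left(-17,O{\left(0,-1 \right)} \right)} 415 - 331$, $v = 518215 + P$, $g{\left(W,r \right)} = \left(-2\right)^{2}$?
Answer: $-1479772$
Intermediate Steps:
$g{\left(W,r \right)} = 4$
$v = -1481101$ ($v = 518215 - 1999316 = -1481101$)
$u = 1329$ ($u = 4 \cdot 415 - 331 = 1660 - 331 = 1329$)
$v + u = -1481101 + 1329 = -1479772$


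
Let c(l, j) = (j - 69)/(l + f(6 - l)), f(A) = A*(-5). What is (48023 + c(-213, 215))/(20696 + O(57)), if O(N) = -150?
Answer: 31406969/13437084 ≈ 2.3373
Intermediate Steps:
f(A) = -5*A
c(l, j) = (-69 + j)/(-30 + 6*l) (c(l, j) = (j - 69)/(l - 5*(6 - l)) = (-69 + j)/(l + (-30 + 5*l)) = (-69 + j)/(-30 + 6*l))
(48023 + c(-213, 215))/(20696 + O(57)) = (48023 + (-69 + 215)/(6*(-5 - 213)))/(20696 - 150) = (48023 + (⅙)*146/(-218))/20546 = (48023 + (⅙)*(-1/218)*146)*(1/20546) = (48023 - 73/654)*(1/20546) = (31406969/654)*(1/20546) = 31406969/13437084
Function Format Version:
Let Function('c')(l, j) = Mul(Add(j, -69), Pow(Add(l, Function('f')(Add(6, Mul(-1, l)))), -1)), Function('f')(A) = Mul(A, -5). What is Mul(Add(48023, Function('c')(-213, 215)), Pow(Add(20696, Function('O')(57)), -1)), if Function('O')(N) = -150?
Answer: Rational(31406969, 13437084) ≈ 2.3373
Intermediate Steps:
Function('f')(A) = Mul(-5, A)
Function('c')(l, j) = Mul(Pow(Add(-30, Mul(6, l)), -1), Add(-69, j)) (Function('c')(l, j) = Mul(Add(j, -69), Pow(Add(l, Mul(-5, Add(6, Mul(-1, l)))), -1)) = Mul(Add(-69, j), Pow(Add(l, Add(-30, Mul(5, l))), -1)) = Mul(Add(-69, j), Pow(Add(-30, Mul(6, l)), -1)) = Mul(Pow(Add(-30, Mul(6, l)), -1), Add(-69, j)))
Mul(Add(48023, Function('c')(-213, 215)), Pow(Add(20696, Function('O')(57)), -1)) = Mul(Add(48023, Mul(Rational(1, 6), Pow(Add(-5, -213), -1), Add(-69, 215))), Pow(Add(20696, -150), -1)) = Mul(Add(48023, Mul(Rational(1, 6), Pow(-218, -1), 146)), Pow(20546, -1)) = Mul(Add(48023, Mul(Rational(1, 6), Rational(-1, 218), 146)), Rational(1, 20546)) = Mul(Add(48023, Rational(-73, 654)), Rational(1, 20546)) = Mul(Rational(31406969, 654), Rational(1, 20546)) = Rational(31406969, 13437084)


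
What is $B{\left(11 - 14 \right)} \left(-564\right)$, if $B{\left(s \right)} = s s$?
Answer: $-5076$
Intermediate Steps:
$B{\left(s \right)} = s^{2}$
$B{\left(11 - 14 \right)} \left(-564\right) = \left(11 - 14\right)^{2} \left(-564\right) = \left(-3\right)^{2} \left(-564\right) = 9 \left(-564\right) = -5076$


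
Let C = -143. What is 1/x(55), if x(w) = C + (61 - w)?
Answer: -1/137 ≈ -0.0072993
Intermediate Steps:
x(w) = -82 - w (x(w) = -143 + (61 - w) = -82 - w)
1/x(55) = 1/(-82 - 1*55) = 1/(-82 - 55) = 1/(-137) = -1/137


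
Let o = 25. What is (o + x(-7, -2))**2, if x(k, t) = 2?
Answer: 729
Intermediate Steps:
(o + x(-7, -2))**2 = (25 + 2)**2 = 27**2 = 729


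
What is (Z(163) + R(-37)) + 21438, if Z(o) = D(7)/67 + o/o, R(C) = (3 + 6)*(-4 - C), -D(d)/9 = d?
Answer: 1456249/67 ≈ 21735.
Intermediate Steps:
D(d) = -9*d
R(C) = -36 - 9*C (R(C) = 9*(-4 - C) = -36 - 9*C)
Z(o) = 4/67 (Z(o) = -9*7/67 + o/o = -63*1/67 + 1 = -63/67 + 1 = 4/67)
(Z(163) + R(-37)) + 21438 = (4/67 + (-36 - 9*(-37))) + 21438 = (4/67 + (-36 + 333)) + 21438 = (4/67 + 297) + 21438 = 19903/67 + 21438 = 1456249/67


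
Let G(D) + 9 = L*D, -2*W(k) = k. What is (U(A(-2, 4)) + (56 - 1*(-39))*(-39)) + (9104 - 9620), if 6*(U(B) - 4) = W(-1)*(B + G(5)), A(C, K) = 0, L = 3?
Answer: -8433/2 ≈ -4216.5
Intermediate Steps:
W(k) = -k/2
G(D) = -9 + 3*D
U(B) = 9/2 + B/12 (U(B) = 4 + ((-½*(-1))*(B + (-9 + 3*5)))/6 = 4 + ((B + (-9 + 15))/2)/6 = 4 + ((B + 6)/2)/6 = 4 + ((6 + B)/2)/6 = 4 + (3 + B/2)/6 = 4 + (½ + B/12) = 9/2 + B/12)
(U(A(-2, 4)) + (56 - 1*(-39))*(-39)) + (9104 - 9620) = ((9/2 + (1/12)*0) + (56 - 1*(-39))*(-39)) + (9104 - 9620) = ((9/2 + 0) + (56 + 39)*(-39)) - 516 = (9/2 + 95*(-39)) - 516 = (9/2 - 3705) - 516 = -7401/2 - 516 = -8433/2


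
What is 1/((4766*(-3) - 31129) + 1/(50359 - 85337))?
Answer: -34978/1588945607 ≈ -2.2013e-5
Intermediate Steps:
1/((4766*(-3) - 31129) + 1/(50359 - 85337)) = 1/((-14298 - 31129) + 1/(-34978)) = 1/(-45427 - 1/34978) = 1/(-1588945607/34978) = -34978/1588945607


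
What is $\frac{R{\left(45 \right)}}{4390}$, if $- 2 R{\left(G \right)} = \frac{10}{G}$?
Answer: $- \frac{1}{39510} \approx -2.531 \cdot 10^{-5}$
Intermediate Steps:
$R{\left(G \right)} = - \frac{5}{G}$ ($R{\left(G \right)} = - \frac{10 \frac{1}{G}}{2} = - \frac{5}{G}$)
$\frac{R{\left(45 \right)}}{4390} = \frac{\left(-5\right) \frac{1}{45}}{4390} = \left(-5\right) \frac{1}{45} \cdot \frac{1}{4390} = \left(- \frac{1}{9}\right) \frac{1}{4390} = - \frac{1}{39510}$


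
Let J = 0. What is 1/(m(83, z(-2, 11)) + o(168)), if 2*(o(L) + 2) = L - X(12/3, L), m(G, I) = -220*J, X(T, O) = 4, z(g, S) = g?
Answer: 1/80 ≈ 0.012500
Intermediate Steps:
m(G, I) = 0 (m(G, I) = -220*0 = 0)
o(L) = -4 + L/2 (o(L) = -2 + (L - 1*4)/2 = -2 + (L - 4)/2 = -2 + (-4 + L)/2 = -2 + (-2 + L/2) = -4 + L/2)
1/(m(83, z(-2, 11)) + o(168)) = 1/(0 + (-4 + (1/2)*168)) = 1/(0 + (-4 + 84)) = 1/(0 + 80) = 1/80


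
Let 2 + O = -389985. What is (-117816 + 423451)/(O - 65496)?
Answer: -305635/455483 ≈ -0.67101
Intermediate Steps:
O = -389987 (O = -2 - 389985 = -389987)
(-117816 + 423451)/(O - 65496) = (-117816 + 423451)/(-389987 - 65496) = 305635/(-455483) = 305635*(-1/455483) = -305635/455483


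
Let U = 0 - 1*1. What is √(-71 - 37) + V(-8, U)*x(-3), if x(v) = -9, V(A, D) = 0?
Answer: 6*I*√3 ≈ 10.392*I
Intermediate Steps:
U = -1 (U = 0 - 1 = -1)
√(-71 - 37) + V(-8, U)*x(-3) = √(-71 - 37) + 0*(-9) = √(-108) + 0 = 6*I*√3 + 0 = 6*I*√3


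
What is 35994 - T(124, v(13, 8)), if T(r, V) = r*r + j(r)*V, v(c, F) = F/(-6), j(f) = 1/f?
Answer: 1917475/93 ≈ 20618.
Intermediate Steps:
v(c, F) = -F/6 (v(c, F) = F*(-⅙) = -F/6)
T(r, V) = r² + V/r (T(r, V) = r*r + V/r = r² + V/r)
35994 - T(124, v(13, 8)) = 35994 - (-⅙*8 + 124³)/124 = 35994 - (-4/3 + 1906624)/124 = 35994 - 5719868/(124*3) = 35994 - 1*1429967/93 = 35994 - 1429967/93 = 1917475/93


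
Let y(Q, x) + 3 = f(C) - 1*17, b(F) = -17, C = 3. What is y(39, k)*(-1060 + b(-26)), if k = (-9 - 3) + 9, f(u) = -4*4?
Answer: 38772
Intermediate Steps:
f(u) = -16
k = -3 (k = -12 + 9 = -3)
y(Q, x) = -36 (y(Q, x) = -3 + (-16 - 1*17) = -3 + (-16 - 17) = -3 - 33 = -36)
y(39, k)*(-1060 + b(-26)) = -36*(-1060 - 17) = -36*(-1077) = 38772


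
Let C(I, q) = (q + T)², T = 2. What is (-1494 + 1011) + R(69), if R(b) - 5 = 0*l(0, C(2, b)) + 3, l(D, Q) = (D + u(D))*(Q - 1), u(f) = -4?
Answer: -475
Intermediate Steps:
C(I, q) = (2 + q)² (C(I, q) = (q + 2)² = (2 + q)²)
l(D, Q) = (-1 + Q)*(-4 + D) (l(D, Q) = (D - 4)*(Q - 1) = (-4 + D)*(-1 + Q) = (-1 + Q)*(-4 + D))
R(b) = 8 (R(b) = 5 + (0*(4 - 1*0 - 4*(2 + b)² + 0*(2 + b)²) + 3) = 5 + (0*(4 + 0 - 4*(2 + b)² + 0) + 3) = 5 + (0*(4 - 4*(2 + b)²) + 3) = 5 + (0 + 3) = 5 + 3 = 8)
(-1494 + 1011) + R(69) = (-1494 + 1011) + 8 = -483 + 8 = -475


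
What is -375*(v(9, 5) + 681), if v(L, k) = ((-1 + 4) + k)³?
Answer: -447375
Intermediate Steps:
v(L, k) = (3 + k)³
-375*(v(9, 5) + 681) = -375*((3 + 5)³ + 681) = -375*(8³ + 681) = -375*(512 + 681) = -375*1193 = -447375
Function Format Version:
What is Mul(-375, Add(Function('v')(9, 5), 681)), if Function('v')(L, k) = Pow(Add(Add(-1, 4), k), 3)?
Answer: -447375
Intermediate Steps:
Function('v')(L, k) = Pow(Add(3, k), 3)
Mul(-375, Add(Function('v')(9, 5), 681)) = Mul(-375, Add(Pow(Add(3, 5), 3), 681)) = Mul(-375, Add(Pow(8, 3), 681)) = Mul(-375, Add(512, 681)) = Mul(-375, 1193) = -447375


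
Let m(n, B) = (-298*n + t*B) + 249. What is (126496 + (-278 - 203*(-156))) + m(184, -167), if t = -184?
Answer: 134031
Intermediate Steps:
m(n, B) = 249 - 298*n - 184*B (m(n, B) = (-298*n - 184*B) + 249 = 249 - 298*n - 184*B)
(126496 + (-278 - 203*(-156))) + m(184, -167) = (126496 + (-278 - 203*(-156))) + (249 - 298*184 - 184*(-167)) = (126496 + (-278 + 31668)) + (249 - 54832 + 30728) = (126496 + 31390) - 23855 = 157886 - 23855 = 134031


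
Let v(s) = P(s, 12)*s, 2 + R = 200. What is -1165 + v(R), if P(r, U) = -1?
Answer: -1363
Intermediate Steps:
R = 198 (R = -2 + 200 = 198)
v(s) = -s
-1165 + v(R) = -1165 - 1*198 = -1165 - 198 = -1363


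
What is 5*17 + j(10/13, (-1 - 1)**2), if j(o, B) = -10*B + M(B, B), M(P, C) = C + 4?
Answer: 53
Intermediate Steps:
M(P, C) = 4 + C
j(o, B) = 4 - 9*B (j(o, B) = -10*B + (4 + B) = 4 - 9*B)
5*17 + j(10/13, (-1 - 1)**2) = 5*17 + (4 - 9*(-1 - 1)**2) = 85 + (4 - 9*(-2)**2) = 85 + (4 - 9*4) = 85 + (4 - 36) = 85 - 32 = 53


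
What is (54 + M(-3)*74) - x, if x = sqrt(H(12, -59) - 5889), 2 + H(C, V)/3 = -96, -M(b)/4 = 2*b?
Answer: 1830 - 3*I*sqrt(687) ≈ 1830.0 - 78.632*I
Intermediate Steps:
M(b) = -8*b
H(C, V) = -294 (H(C, V) = -6 + 3*(-96) = -6 - 288 = -294)
x = 3*I*sqrt(687) (x = sqrt(-294 - 5889) = sqrt(-6183) = 3*I*sqrt(687) ≈ 78.632*I)
(54 + M(-3)*74) - x = (54 - 8*(-3)*74) - 3*I*sqrt(687) = (54 + 24*74) - 3*I*sqrt(687) = (54 + 1776) - 3*I*sqrt(687) = 1830 - 3*I*sqrt(687)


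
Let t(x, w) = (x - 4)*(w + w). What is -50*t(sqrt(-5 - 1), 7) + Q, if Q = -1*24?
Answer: 2776 - 700*I*sqrt(6) ≈ 2776.0 - 1714.6*I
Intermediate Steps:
Q = -24
t(x, w) = 2*w*(-4 + x) (t(x, w) = (-4 + x)*(2*w) = 2*w*(-4 + x))
-50*t(sqrt(-5 - 1), 7) + Q = -100*7*(-4 + sqrt(-5 - 1)) - 24 = -100*7*(-4 + sqrt(-6)) - 24 = -100*7*(-4 + I*sqrt(6)) - 24 = -50*(-56 + 14*I*sqrt(6)) - 24 = (2800 - 700*I*sqrt(6)) - 24 = 2776 - 700*I*sqrt(6)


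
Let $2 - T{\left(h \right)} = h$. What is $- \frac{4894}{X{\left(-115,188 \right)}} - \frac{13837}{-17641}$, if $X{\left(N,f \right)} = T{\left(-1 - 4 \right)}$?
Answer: $- \frac{86238195}{123487} \approx -698.36$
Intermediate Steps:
$T{\left(h \right)} = 2 - h$
$X{\left(N,f \right)} = 7$ ($X{\left(N,f \right)} = 2 - \left(-1 - 4\right) = 2 - -5 = 2 + 5 = 7$)
$- \frac{4894}{X{\left(-115,188 \right)}} - \frac{13837}{-17641} = - \frac{4894}{7} - \frac{13837}{-17641} = \left(-4894\right) \frac{1}{7} - - \frac{13837}{17641} = - \frac{4894}{7} + \frac{13837}{17641} = - \frac{86238195}{123487}$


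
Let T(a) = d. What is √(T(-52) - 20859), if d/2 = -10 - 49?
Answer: I*√20977 ≈ 144.83*I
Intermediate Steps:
d = -118 (d = 2*(-10 - 49) = 2*(-59) = -118)
T(a) = -118
√(T(-52) - 20859) = √(-118 - 20859) = √(-20977) = I*√20977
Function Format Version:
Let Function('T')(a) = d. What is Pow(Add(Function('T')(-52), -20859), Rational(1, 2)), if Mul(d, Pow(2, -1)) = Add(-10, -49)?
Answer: Mul(I, Pow(20977, Rational(1, 2))) ≈ Mul(144.83, I)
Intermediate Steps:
d = -118 (d = Mul(2, Add(-10, -49)) = Mul(2, -59) = -118)
Function('T')(a) = -118
Pow(Add(Function('T')(-52), -20859), Rational(1, 2)) = Pow(Add(-118, -20859), Rational(1, 2)) = Pow(-20977, Rational(1, 2)) = Mul(I, Pow(20977, Rational(1, 2)))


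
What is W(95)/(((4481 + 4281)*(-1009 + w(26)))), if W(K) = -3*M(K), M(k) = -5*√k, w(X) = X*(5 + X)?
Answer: -15*√95/1778686 ≈ -8.2197e-5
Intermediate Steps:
W(K) = 15*√K (W(K) = -(-15)*√K = 15*√K)
W(95)/(((4481 + 4281)*(-1009 + w(26)))) = (15*√95)/(((4481 + 4281)*(-1009 + 26*(5 + 26)))) = (15*√95)/((8762*(-1009 + 26*31))) = (15*√95)/((8762*(-1009 + 806))) = (15*√95)/((8762*(-203))) = (15*√95)/(-1778686) = (15*√95)*(-1/1778686) = -15*√95/1778686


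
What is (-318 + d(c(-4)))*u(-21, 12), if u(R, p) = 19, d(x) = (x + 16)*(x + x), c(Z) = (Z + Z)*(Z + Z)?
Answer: 188518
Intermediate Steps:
c(Z) = 4*Z² (c(Z) = (2*Z)*(2*Z) = 4*Z²)
d(x) = 2*x*(16 + x) (d(x) = (16 + x)*(2*x) = 2*x*(16 + x))
(-318 + d(c(-4)))*u(-21, 12) = (-318 + 2*(4*(-4)²)*(16 + 4*(-4)²))*19 = (-318 + 2*(4*16)*(16 + 4*16))*19 = (-318 + 2*64*(16 + 64))*19 = (-318 + 2*64*80)*19 = (-318 + 10240)*19 = 9922*19 = 188518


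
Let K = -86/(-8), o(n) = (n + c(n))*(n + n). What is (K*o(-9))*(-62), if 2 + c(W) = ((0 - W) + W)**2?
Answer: -131967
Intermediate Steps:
c(W) = -2 (c(W) = -2 + ((0 - W) + W)**2 = -2 + (-W + W)**2 = -2 + 0**2 = -2 + 0 = -2)
o(n) = 2*n*(-2 + n) (o(n) = (n - 2)*(n + n) = (-2 + n)*(2*n) = 2*n*(-2 + n))
K = 43/4 (K = -86*(-1/8) = 43/4 ≈ 10.750)
(K*o(-9))*(-62) = (43*(2*(-9)*(-2 - 9))/4)*(-62) = (43*(2*(-9)*(-11))/4)*(-62) = ((43/4)*198)*(-62) = (4257/2)*(-62) = -131967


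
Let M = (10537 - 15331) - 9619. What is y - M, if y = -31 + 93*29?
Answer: 17079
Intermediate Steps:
y = 2666 (y = -31 + 2697 = 2666)
M = -14413 (M = -4794 - 9619 = -14413)
y - M = 2666 - 1*(-14413) = 2666 + 14413 = 17079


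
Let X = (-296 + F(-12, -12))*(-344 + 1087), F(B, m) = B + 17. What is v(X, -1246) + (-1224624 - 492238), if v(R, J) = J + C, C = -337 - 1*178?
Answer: -1718623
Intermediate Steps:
F(B, m) = 17 + B
C = -515 (C = -337 - 178 = -515)
X = -216213 (X = (-296 + (17 - 12))*(-344 + 1087) = (-296 + 5)*743 = -291*743 = -216213)
v(R, J) = -515 + J (v(R, J) = J - 515 = -515 + J)
v(X, -1246) + (-1224624 - 492238) = (-515 - 1246) + (-1224624 - 492238) = -1761 - 1716862 = -1718623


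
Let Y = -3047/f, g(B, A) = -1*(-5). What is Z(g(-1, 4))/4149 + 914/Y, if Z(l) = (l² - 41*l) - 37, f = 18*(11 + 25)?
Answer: -2457997727/12642003 ≈ -194.43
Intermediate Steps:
f = 648 (f = 18*36 = 648)
g(B, A) = 5
Z(l) = -37 + l² - 41*l
Y = -3047/648 ≈ -4.7022
Z(g(-1, 4))/4149 + 914/Y = (-37 + 5² - 41*5)/4149 + 914/(-3047/648) = (-37 + 25 - 205)*(1/4149) + 914*(-648/3047) = -217*1/4149 - 592272/3047 = -217/4149 - 592272/3047 = -2457997727/12642003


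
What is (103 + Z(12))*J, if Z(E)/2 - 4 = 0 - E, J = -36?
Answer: -3132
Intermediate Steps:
Z(E) = 8 - 2*E (Z(E) = 8 + 2*(0 - E) = 8 + 2*(-E) = 8 - 2*E)
(103 + Z(12))*J = (103 + (8 - 2*12))*(-36) = (103 + (8 - 24))*(-36) = (103 - 16)*(-36) = 87*(-36) = -3132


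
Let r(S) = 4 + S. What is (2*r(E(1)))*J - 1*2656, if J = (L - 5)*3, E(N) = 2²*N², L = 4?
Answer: -2704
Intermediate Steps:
E(N) = 4*N²
J = -3 (J = (4 - 5)*3 = -1*3 = -3)
(2*r(E(1)))*J - 1*2656 = (2*(4 + 4*1²))*(-3) - 1*2656 = (2*(4 + 4*1))*(-3) - 2656 = (2*(4 + 4))*(-3) - 2656 = (2*8)*(-3) - 2656 = 16*(-3) - 2656 = -48 - 2656 = -2704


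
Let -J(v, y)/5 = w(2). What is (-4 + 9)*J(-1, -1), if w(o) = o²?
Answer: -100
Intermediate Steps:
J(v, y) = -20 (J(v, y) = -5*2² = -5*4 = -20)
(-4 + 9)*J(-1, -1) = (-4 + 9)*(-20) = 5*(-20) = -100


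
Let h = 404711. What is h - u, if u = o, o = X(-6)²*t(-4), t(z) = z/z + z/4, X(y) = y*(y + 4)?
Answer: 404711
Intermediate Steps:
X(y) = y*(4 + y)
t(z) = 1 + z/4 (t(z) = 1 + z*(¼) = 1 + z/4)
o = 0 (o = (-6*(4 - 6))²*(1 + (¼)*(-4)) = (-6*(-2))²*(1 - 1) = 12²*0 = 144*0 = 0)
u = 0
h - u = 404711 - 1*0 = 404711 + 0 = 404711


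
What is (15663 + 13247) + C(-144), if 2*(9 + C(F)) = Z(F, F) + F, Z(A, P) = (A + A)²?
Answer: 70301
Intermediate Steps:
Z(A, P) = 4*A² (Z(A, P) = (2*A)² = 4*A²)
C(F) = -9 + F/2 + 2*F² (C(F) = -9 + (4*F² + F)/2 = -9 + (F + 4*F²)/2 = -9 + (F/2 + 2*F²) = -9 + F/2 + 2*F²)
(15663 + 13247) + C(-144) = (15663 + 13247) + (-9 + (½)*(-144) + 2*(-144)²) = 28910 + (-9 - 72 + 2*20736) = 28910 + (-9 - 72 + 41472) = 28910 + 41391 = 70301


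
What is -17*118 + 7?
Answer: -1999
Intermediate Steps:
-17*118 + 7 = -2006 + 7 = -1999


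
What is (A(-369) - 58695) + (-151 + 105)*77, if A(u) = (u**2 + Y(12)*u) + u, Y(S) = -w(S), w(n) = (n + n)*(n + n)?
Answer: 286099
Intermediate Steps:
w(n) = 4*n**2 (w(n) = (2*n)*(2*n) = 4*n**2)
Y(S) = -4*S**2
A(u) = u**2 - 575*u (A(u) = (u**2 + (-4*12**2)*u) + u = (u**2 + (-4*144)*u) + u = (u**2 - 576*u) + u = u**2 - 575*u)
(A(-369) - 58695) + (-151 + 105)*77 = (-369*(-575 - 369) - 58695) + (-151 + 105)*77 = (-369*(-944) - 58695) - 46*77 = (348336 - 58695) - 3542 = 289641 - 3542 = 286099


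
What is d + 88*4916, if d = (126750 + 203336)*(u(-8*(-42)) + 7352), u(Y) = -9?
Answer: 2424254106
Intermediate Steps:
d = 2423821498 (d = (126750 + 203336)*(-9 + 7352) = 330086*7343 = 2423821498)
d + 88*4916 = 2423821498 + 88*4916 = 2423821498 + 432608 = 2424254106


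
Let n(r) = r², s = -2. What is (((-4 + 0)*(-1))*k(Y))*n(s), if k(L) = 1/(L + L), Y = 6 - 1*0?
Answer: 4/3 ≈ 1.3333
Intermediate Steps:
Y = 6 (Y = 6 + 0 = 6)
k(L) = 1/(2*L)
(((-4 + 0)*(-1))*k(Y))*n(s) = (((-4 + 0)*(-1))*((½)/6))*(-2)² = ((-4*(-1))*((½)*(⅙)))*4 = (4*(1/12))*4 = (⅓)*4 = 4/3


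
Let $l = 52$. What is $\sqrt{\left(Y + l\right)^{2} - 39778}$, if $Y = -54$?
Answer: $i \sqrt{39774} \approx 199.43 i$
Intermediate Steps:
$\sqrt{\left(Y + l\right)^{2} - 39778} = \sqrt{\left(-54 + 52\right)^{2} - 39778} = \sqrt{\left(-2\right)^{2} - 39778} = \sqrt{4 - 39778} = \sqrt{-39774} = i \sqrt{39774}$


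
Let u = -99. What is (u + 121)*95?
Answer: 2090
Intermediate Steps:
(u + 121)*95 = (-99 + 121)*95 = 22*95 = 2090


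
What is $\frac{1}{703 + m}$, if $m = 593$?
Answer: $\frac{1}{1296} \approx 0.0007716$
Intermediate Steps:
$\frac{1}{703 + m} = \frac{1}{703 + 593} = \frac{1}{1296}$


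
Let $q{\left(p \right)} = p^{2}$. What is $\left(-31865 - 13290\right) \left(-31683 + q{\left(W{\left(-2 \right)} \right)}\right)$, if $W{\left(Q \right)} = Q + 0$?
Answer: $1430465245$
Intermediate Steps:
$W{\left(Q \right)} = Q$
$\left(-31865 - 13290\right) \left(-31683 + q{\left(W{\left(-2 \right)} \right)}\right) = \left(-31865 - 13290\right) \left(-31683 + \left(-2\right)^{2}\right) = - 45155 \left(-31683 + 4\right) = \left(-45155\right) \left(-31679\right) = 1430465245$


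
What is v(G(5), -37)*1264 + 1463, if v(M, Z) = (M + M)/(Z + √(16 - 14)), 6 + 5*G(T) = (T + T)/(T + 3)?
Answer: 10443901/6835 + 12008*√2/6835 ≈ 1530.5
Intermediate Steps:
G(T) = -6/5 + 2*T/(5*(3 + T)) (G(T) = -6/5 + ((T + T)/(T + 3))/5 = -6/5 + ((2*T)/(3 + T))/5 = -6/5 + (2*T/(3 + T))/5 = -6/5 + 2*T/(5*(3 + T)))
v(M, Z) = 2*M/(Z + √2) (v(M, Z) = (2*M)/(Z + √2) = 2*M/(Z + √2))
v(G(5), -37)*1264 + 1463 = (2*(2*(-9 - 2*5)/(5*(3 + 5)))/(-37 + √2))*1264 + 1463 = (2*((⅖)*(-9 - 10)/8)/(-37 + √2))*1264 + 1463 = (2*((⅖)*(⅛)*(-19))/(-37 + √2))*1264 + 1463 = (2*(-19/20)/(-37 + √2))*1264 + 1463 = -19/(10*(-37 + √2))*1264 + 1463 = -12008/(5*(-37 + √2)) + 1463 = 1463 - 12008/(5*(-37 + √2))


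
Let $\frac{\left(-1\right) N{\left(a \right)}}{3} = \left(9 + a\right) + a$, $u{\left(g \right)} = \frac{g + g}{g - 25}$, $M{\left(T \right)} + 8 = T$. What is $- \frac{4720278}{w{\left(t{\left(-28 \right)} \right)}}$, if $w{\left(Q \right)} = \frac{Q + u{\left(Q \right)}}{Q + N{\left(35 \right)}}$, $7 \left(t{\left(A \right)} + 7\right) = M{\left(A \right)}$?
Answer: $- \frac{71345428544}{697} \approx -1.0236 \cdot 10^{8}$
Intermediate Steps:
$M{\left(T \right)} = -8 + T$
$u{\left(g \right)} = \frac{2 g}{-25 + g}$
$t{\left(A \right)} = - \frac{57}{7} + \frac{A}{7}$ ($t{\left(A \right)} = -7 + \frac{-8 + A}{7} = -7 + \left(- \frac{8}{7} + \frac{A}{7}\right) = - \frac{57}{7} + \frac{A}{7}$)
$N{\left(a \right)} = -27 - 6 a$ ($N{\left(a \right)} = - 3 \left(\left(9 + a\right) + a\right) = - 3 \left(9 + 2 a\right) = -27 - 6 a$)
$w{\left(Q \right)} = \frac{Q + \frac{2 Q}{-25 + Q}}{-237 + Q}$ ($w{\left(Q \right)} = \frac{Q + \frac{2 Q}{-25 + Q}}{Q - 237} = \frac{Q + \frac{2 Q}{-25 + Q}}{-237 + Q}$)
$- \frac{4720278}{w{\left(t{\left(-28 \right)} \right)}} = - \frac{4720278}{\left(- \frac{57}{7} + \frac{1}{7} \left(-28\right)\right) \frac{1}{-237 + \left(- \frac{57}{7} + \frac{1}{7} \left(-28\right)\right)} \frac{1}{-25 + \left(- \frac{57}{7} + \frac{1}{7} \left(-28\right)\right)} \left(-23 + \left(- \frac{57}{7} + \frac{1}{7} \left(-28\right)\right)\right)} = - \frac{4720278}{\left(- \frac{57}{7} - 4\right) \frac{1}{-237 - \frac{85}{7}} \frac{1}{-25 - \frac{85}{7}} \left(-23 - \frac{85}{7}\right)} = - \frac{4720278}{\left(- \frac{85}{7}\right) \frac{1}{-237 - \frac{85}{7}} \frac{1}{-25 - \frac{85}{7}} \left(-23 - \frac{85}{7}\right)} = - \frac{4720278}{\left(- \frac{85}{7}\right) \frac{1}{- \frac{1744}{7}} \frac{1}{- \frac{260}{7}} \left(- \frac{246}{7}\right)} = - \frac{4720278}{\left(- \frac{85}{7}\right) \left(- \frac{7}{1744}\right) \left(- \frac{7}{260}\right) \left(- \frac{246}{7}\right)} = - \frac{4720278}{\frac{2091}{45344}} = \left(-4720278\right) \frac{45344}{2091} = - \frac{71345428544}{697}$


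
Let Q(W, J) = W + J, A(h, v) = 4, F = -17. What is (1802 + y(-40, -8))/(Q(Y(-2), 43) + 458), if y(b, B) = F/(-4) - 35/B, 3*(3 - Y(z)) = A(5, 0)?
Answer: 43455/12064 ≈ 3.6020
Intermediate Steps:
Y(z) = 5/3 (Y(z) = 3 - 1/3*4 = 3 - 4/3 = 5/3)
y(b, B) = 17/4 - 35/B (y(b, B) = -17/(-4) - 35/B = -17*(-1/4) - 35/B = 17/4 - 35/B)
Q(W, J) = J + W
(1802 + y(-40, -8))/(Q(Y(-2), 43) + 458) = (1802 + (17/4 - 35/(-8)))/((43 + 5/3) + 458) = (1802 + (17/4 - 35*(-1/8)))/(134/3 + 458) = (1802 + (17/4 + 35/8))/(1508/3) = (1802 + 69/8)*(3/1508) = (14485/8)*(3/1508) = 43455/12064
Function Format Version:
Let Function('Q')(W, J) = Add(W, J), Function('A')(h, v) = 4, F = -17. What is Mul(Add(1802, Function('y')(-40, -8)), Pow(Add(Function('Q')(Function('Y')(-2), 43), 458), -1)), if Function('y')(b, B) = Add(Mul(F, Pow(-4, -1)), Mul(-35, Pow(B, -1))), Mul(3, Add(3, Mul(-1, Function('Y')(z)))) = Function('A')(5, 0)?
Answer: Rational(43455, 12064) ≈ 3.6020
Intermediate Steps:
Function('Y')(z) = Rational(5, 3) (Function('Y')(z) = Add(3, Mul(Rational(-1, 3), 4)) = Add(3, Rational(-4, 3)) = Rational(5, 3))
Function('y')(b, B) = Add(Rational(17, 4), Mul(-35, Pow(B, -1))) (Function('y')(b, B) = Add(Mul(-17, Pow(-4, -1)), Mul(-35, Pow(B, -1))) = Add(Mul(-17, Rational(-1, 4)), Mul(-35, Pow(B, -1))) = Add(Rational(17, 4), Mul(-35, Pow(B, -1))))
Function('Q')(W, J) = Add(J, W)
Mul(Add(1802, Function('y')(-40, -8)), Pow(Add(Function('Q')(Function('Y')(-2), 43), 458), -1)) = Mul(Add(1802, Add(Rational(17, 4), Mul(-35, Pow(-8, -1)))), Pow(Add(Add(43, Rational(5, 3)), 458), -1)) = Mul(Add(1802, Add(Rational(17, 4), Mul(-35, Rational(-1, 8)))), Pow(Add(Rational(134, 3), 458), -1)) = Mul(Add(1802, Add(Rational(17, 4), Rational(35, 8))), Pow(Rational(1508, 3), -1)) = Mul(Add(1802, Rational(69, 8)), Rational(3, 1508)) = Mul(Rational(14485, 8), Rational(3, 1508)) = Rational(43455, 12064)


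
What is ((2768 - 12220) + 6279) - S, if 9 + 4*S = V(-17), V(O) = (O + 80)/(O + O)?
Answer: -431159/136 ≈ -3170.3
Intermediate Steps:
V(O) = (80 + O)/(2*O) (V(O) = (80 + O)/((2*O)) = (80 + O)*(1/(2*O)) = (80 + O)/(2*O))
S = -369/136 (S = -9/4 + ((½)*(80 - 17)/(-17))/4 = -9/4 + ((½)*(-1/17)*63)/4 = -9/4 + (¼)*(-63/34) = -9/4 - 63/136 = -369/136 ≈ -2.7132)
((2768 - 12220) + 6279) - S = ((2768 - 12220) + 6279) - 1*(-369/136) = (-9452 + 6279) + 369/136 = -3173 + 369/136 = -431159/136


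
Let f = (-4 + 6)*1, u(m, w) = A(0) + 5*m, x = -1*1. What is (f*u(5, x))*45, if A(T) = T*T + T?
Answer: 2250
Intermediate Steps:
x = -1
A(T) = T + T² (A(T) = T² + T = T + T²)
u(m, w) = 5*m (u(m, w) = 0*(1 + 0) + 5*m = 0*1 + 5*m = 0 + 5*m = 5*m)
f = 2 (f = 2*1 = 2)
(f*u(5, x))*45 = (2*(5*5))*45 = (2*25)*45 = 50*45 = 2250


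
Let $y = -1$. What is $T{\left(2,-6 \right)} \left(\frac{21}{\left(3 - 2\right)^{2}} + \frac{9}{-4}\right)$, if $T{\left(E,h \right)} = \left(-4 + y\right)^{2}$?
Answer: $\frac{1875}{4} \approx 468.75$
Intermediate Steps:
$T{\left(E,h \right)} = 25$ ($T{\left(E,h \right)} = \left(-4 - 1\right)^{2} = \left(-5\right)^{2} = 25$)
$T{\left(2,-6 \right)} \left(\frac{21}{\left(3 - 2\right)^{2}} + \frac{9}{-4}\right) = 25 \left(\frac{21}{\left(3 - 2\right)^{2}} + \frac{9}{-4}\right) = 25 \left(\frac{21}{1^{2}} + 9 \left(- \frac{1}{4}\right)\right) = 25 \left(\frac{21}{1} - \frac{9}{4}\right) = 25 \left(21 \cdot 1 - \frac{9}{4}\right) = 25 \left(21 - \frac{9}{4}\right) = 25 \cdot \frac{75}{4} = \frac{1875}{4}$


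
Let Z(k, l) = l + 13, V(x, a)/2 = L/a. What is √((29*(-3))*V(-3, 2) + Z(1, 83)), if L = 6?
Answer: I*√426 ≈ 20.64*I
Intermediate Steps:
V(x, a) = 12/a (V(x, a) = 2*(6/a) = 12/a)
Z(k, l) = 13 + l
√((29*(-3))*V(-3, 2) + Z(1, 83)) = √((29*(-3))*(12/2) + (13 + 83)) = √(-1044/2 + 96) = √(-87*6 + 96) = √(-522 + 96) = √(-426) = I*√426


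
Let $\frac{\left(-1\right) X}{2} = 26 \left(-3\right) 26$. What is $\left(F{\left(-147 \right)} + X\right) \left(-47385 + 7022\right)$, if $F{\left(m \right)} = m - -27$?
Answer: $-158868768$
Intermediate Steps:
$F{\left(m \right)} = 27 + m$ ($F{\left(m \right)} = m + 27 = 27 + m$)
$X = 4056$ ($X = - 2 \cdot 26 \left(-3\right) 26 = - 2 \left(\left(-78\right) 26\right) = \left(-2\right) \left(-2028\right) = 4056$)
$\left(F{\left(-147 \right)} + X\right) \left(-47385 + 7022\right) = \left(\left(27 - 147\right) + 4056\right) \left(-47385 + 7022\right) = \left(-120 + 4056\right) \left(-40363\right) = 3936 \left(-40363\right) = -158868768$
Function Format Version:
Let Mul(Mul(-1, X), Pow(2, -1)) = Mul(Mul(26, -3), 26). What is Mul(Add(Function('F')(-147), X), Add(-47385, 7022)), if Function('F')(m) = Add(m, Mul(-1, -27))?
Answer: -158868768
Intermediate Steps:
Function('F')(m) = Add(27, m) (Function('F')(m) = Add(m, 27) = Add(27, m))
X = 4056 (X = Mul(-2, Mul(Mul(26, -3), 26)) = Mul(-2, Mul(-78, 26)) = Mul(-2, -2028) = 4056)
Mul(Add(Function('F')(-147), X), Add(-47385, 7022)) = Mul(Add(Add(27, -147), 4056), Add(-47385, 7022)) = Mul(Add(-120, 4056), -40363) = Mul(3936, -40363) = -158868768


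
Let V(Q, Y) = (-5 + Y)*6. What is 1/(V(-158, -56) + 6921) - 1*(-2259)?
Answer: 14807746/6555 ≈ 2259.0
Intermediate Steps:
V(Q, Y) = -30 + 6*Y
1/(V(-158, -56) + 6921) - 1*(-2259) = 1/((-30 + 6*(-56)) + 6921) - 1*(-2259) = 1/((-30 - 336) + 6921) + 2259 = 1/(-366 + 6921) + 2259 = 1/6555 + 2259 = 14807746/6555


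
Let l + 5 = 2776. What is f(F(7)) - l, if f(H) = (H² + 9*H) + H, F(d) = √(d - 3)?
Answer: -2747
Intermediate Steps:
l = 2771 (l = -5 + 2776 = 2771)
F(d) = √(-3 + d)
f(H) = H² + 10*H
f(F(7)) - l = √(-3 + 7)*(10 + √(-3 + 7)) - 1*2771 = √4*(10 + √4) - 2771 = 2*(10 + 2) - 2771 = 2*12 - 2771 = 24 - 2771 = -2747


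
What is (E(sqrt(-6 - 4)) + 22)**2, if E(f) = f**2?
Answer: 144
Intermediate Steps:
(E(sqrt(-6 - 4)) + 22)**2 = ((sqrt(-6 - 4))**2 + 22)**2 = ((sqrt(-10))**2 + 22)**2 = ((I*sqrt(10))**2 + 22)**2 = (-10 + 22)**2 = 12**2 = 144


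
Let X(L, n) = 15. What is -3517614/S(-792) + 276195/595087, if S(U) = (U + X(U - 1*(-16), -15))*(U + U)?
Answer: -32469525827/13563222904 ≈ -2.3939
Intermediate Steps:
S(U) = 2*U*(15 + U) (S(U) = (U + 15)*(U + U) = (15 + U)*(2*U) = 2*U*(15 + U))
-3517614/S(-792) + 276195/595087 = -3517614*(-1/(1584*(15 - 792))) + 276195/595087 = -3517614/(2*(-792)*(-777)) + 276195*(1/595087) = -3517614/1230768 + 276195/595087 = -3517614*1/1230768 + 276195/595087 = -65141/22792 + 276195/595087 = -32469525827/13563222904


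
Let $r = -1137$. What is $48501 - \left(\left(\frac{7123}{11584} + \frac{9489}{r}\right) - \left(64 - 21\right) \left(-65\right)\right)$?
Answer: $\frac{200698637791}{4390336} \approx 45714.0$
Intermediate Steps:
$48501 - \left(\left(\frac{7123}{11584} + \frac{9489}{r}\right) - \left(64 - 21\right) \left(-65\right)\right) = 48501 - \left(\left(\frac{7123}{11584} + \frac{9489}{-1137}\right) - \left(64 - 21\right) \left(-65\right)\right) = 48501 - \left(\left(7123 \cdot \frac{1}{11584} + 9489 \left(- \frac{1}{1137}\right)\right) - 43 \left(-65\right)\right) = 48501 - \left(\left(\frac{7123}{11584} - \frac{3163}{379}\right) - -2795\right) = 48501 - \left(- \frac{33940575}{4390336} + 2795\right) = 48501 - \frac{12237048545}{4390336} = \frac{200698637791}{4390336}$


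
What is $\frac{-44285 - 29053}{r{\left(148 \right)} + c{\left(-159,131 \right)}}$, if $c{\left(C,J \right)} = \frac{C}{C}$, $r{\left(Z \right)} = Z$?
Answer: $- \frac{73338}{149} \approx -492.2$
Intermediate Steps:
$c{\left(C,J \right)} = 1$
$\frac{-44285 - 29053}{r{\left(148 \right)} + c{\left(-159,131 \right)}} = \frac{-44285 - 29053}{148 + 1} = - \frac{73338}{149}$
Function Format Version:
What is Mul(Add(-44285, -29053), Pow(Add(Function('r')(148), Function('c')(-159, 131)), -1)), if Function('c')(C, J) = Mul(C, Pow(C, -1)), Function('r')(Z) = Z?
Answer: Rational(-73338, 149) ≈ -492.20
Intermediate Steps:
Function('c')(C, J) = 1
Mul(Add(-44285, -29053), Pow(Add(Function('r')(148), Function('c')(-159, 131)), -1)) = Mul(Add(-44285, -29053), Pow(Add(148, 1), -1)) = Mul(-73338, Pow(149, -1)) = Mul(-73338, Rational(1, 149)) = Rational(-73338, 149)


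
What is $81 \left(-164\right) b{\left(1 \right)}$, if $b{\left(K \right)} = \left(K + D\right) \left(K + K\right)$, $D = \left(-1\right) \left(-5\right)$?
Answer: $-159408$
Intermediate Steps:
$D = 5$
$b{\left(K \right)} = 2 K \left(5 + K\right)$ ($b{\left(K \right)} = \left(K + 5\right) \left(K + K\right) = \left(5 + K\right) 2 K = 2 K \left(5 + K\right)$)
$81 \left(-164\right) b{\left(1 \right)} = 81 \left(-164\right) 2 \cdot 1 \left(5 + 1\right) = - 13284 \cdot 2 \cdot 1 \cdot 6 = \left(-13284\right) 12 = -159408$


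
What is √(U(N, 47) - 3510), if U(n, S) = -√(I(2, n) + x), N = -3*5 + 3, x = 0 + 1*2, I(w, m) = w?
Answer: 2*I*√878 ≈ 59.262*I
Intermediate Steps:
x = 2 (x = 0 + 2 = 2)
N = -12 (N = -3*5 + 3 = -15 + 3 = -12)
U(n, S) = -2 (U(n, S) = -√(2 + 2) = -√4 = -1*2 = -2)
√(U(N, 47) - 3510) = √(-2 - 3510) = √(-3512) = 2*I*√878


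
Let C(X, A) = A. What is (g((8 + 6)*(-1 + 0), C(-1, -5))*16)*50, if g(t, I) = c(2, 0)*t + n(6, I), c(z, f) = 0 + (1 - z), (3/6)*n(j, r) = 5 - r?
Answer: 27200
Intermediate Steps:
n(j, r) = 10 - 2*r (n(j, r) = 2*(5 - r) = 10 - 2*r)
c(z, f) = 1 - z
g(t, I) = 10 - t - 2*I (g(t, I) = (1 - 1*2)*t + (10 - 2*I) = (1 - 2)*t + (10 - 2*I) = -t + (10 - 2*I) = 10 - t - 2*I)
(g((8 + 6)*(-1 + 0), C(-1, -5))*16)*50 = ((10 - (8 + 6)*(-1 + 0) - 2*(-5))*16)*50 = ((10 - 14*(-1) + 10)*16)*50 = ((10 - 1*(-14) + 10)*16)*50 = ((10 + 14 + 10)*16)*50 = (34*16)*50 = 544*50 = 27200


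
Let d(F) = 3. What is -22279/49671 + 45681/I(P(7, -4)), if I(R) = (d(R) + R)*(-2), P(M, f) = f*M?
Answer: 2267907001/2483550 ≈ 913.17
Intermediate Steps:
P(M, f) = M*f
I(R) = -6 - 2*R (I(R) = (3 + R)*(-2) = -6 - 2*R)
-22279/49671 + 45681/I(P(7, -4)) = -22279/49671 + 45681/(-6 - 14*(-4)) = -22279*1/49671 + 45681/(-6 - 2*(-28)) = -22279/49671 + 45681/(-6 + 56) = -22279/49671 + 45681/50 = 2267907001/2483550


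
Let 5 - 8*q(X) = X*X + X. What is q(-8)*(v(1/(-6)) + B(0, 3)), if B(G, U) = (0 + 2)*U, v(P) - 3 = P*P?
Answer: -5525/96 ≈ -57.552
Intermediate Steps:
v(P) = 3 + P**2 (v(P) = 3 + P*P = 3 + P**2)
q(X) = 5/8 - X/8 - X**2/8 (q(X) = 5/8 - (X*X + X)/8 = 5/8 - (X**2 + X)/8 = 5/8 - (X + X**2)/8 = 5/8 + (-X/8 - X**2/8) = 5/8 - X/8 - X**2/8)
B(G, U) = 2*U
q(-8)*(v(1/(-6)) + B(0, 3)) = (5/8 - 1/8*(-8) - 1/8*(-8)**2)*((3 + (1/(-6))**2) + 2*3) = (5/8 + 1 - 1/8*64)*((3 + (-1/6)**2) + 6) = (5/8 + 1 - 8)*((3 + 1/36) + 6) = -51*(109/36 + 6)/8 = -51/8*325/36 = -5525/96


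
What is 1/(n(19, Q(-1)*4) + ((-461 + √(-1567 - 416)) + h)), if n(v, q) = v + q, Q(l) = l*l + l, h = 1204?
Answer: 254/194209 - I*√1983/582627 ≈ 0.0013079 - 7.6431e-5*I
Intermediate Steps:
Q(l) = l + l² (Q(l) = l² + l = l + l²)
n(v, q) = q + v
1/(n(19, Q(-1)*4) + ((-461 + √(-1567 - 416)) + h)) = 1/((-(1 - 1)*4 + 19) + ((-461 + √(-1567 - 416)) + 1204)) = 1/((-1*0*4 + 19) + ((-461 + √(-1983)) + 1204)) = 1/((0*4 + 19) + ((-461 + I*√1983) + 1204)) = 1/((0 + 19) + (743 + I*√1983)) = 1/(19 + (743 + I*√1983)) = 1/(762 + I*√1983)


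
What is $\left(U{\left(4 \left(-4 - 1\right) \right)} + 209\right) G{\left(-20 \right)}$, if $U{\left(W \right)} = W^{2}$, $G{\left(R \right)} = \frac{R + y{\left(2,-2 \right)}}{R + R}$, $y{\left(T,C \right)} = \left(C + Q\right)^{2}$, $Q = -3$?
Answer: $- \frac{609}{8} \approx -76.125$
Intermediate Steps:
$y{\left(T,C \right)} = \left(-3 + C\right)^{2}$ ($y{\left(T,C \right)} = \left(C - 3\right)^{2} = \left(-3 + C\right)^{2}$)
$G{\left(R \right)} = \frac{25 + R}{2 R}$ ($G{\left(R \right)} = \frac{R + \left(-3 - 2\right)^{2}}{R + R} = \frac{R + \left(-5\right)^{2}}{2 R} = \left(R + 25\right) \frac{1}{2 R} = \left(25 + R\right) \frac{1}{2 R} = \frac{25 + R}{2 R}$)
$\left(U{\left(4 \left(-4 - 1\right) \right)} + 209\right) G{\left(-20 \right)} = \left(\left(4 \left(-4 - 1\right)\right)^{2} + 209\right) \frac{25 - 20}{2 \left(-20\right)} = \left(\left(4 \left(-5\right)\right)^{2} + 209\right) \frac{1}{2} \left(- \frac{1}{20}\right) 5 = \left(\left(-20\right)^{2} + 209\right) \left(- \frac{1}{8}\right) = \left(400 + 209\right) \left(- \frac{1}{8}\right) = 609 \left(- \frac{1}{8}\right) = - \frac{609}{8}$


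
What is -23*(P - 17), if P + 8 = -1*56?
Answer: 1863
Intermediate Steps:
P = -64 (P = -8 - 1*56 = -8 - 56 = -64)
-23*(P - 17) = -23*(-64 - 17) = -23*(-81) = 1863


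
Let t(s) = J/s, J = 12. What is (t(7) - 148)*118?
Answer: -120832/7 ≈ -17262.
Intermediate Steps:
t(s) = 12/s
(t(7) - 148)*118 = (12/7 - 148)*118 = -1024/7*118 = -120832/7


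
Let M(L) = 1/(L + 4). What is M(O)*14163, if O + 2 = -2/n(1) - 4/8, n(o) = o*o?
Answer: -28326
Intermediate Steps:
n(o) = o²
O = -9/2 (O = -2 + (-2/(1²) - 4/8) = -2 + (-2/1 - 4*⅛) = -2 + (-2*1 - ½) = -2 + (-2 - ½) = -2 - 5/2 = -9/2 ≈ -4.5000)
M(L) = 1/(4 + L)
M(O)*14163 = 14163/(4 - 9/2) = 14163/(-½) = -2*14163 = -28326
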